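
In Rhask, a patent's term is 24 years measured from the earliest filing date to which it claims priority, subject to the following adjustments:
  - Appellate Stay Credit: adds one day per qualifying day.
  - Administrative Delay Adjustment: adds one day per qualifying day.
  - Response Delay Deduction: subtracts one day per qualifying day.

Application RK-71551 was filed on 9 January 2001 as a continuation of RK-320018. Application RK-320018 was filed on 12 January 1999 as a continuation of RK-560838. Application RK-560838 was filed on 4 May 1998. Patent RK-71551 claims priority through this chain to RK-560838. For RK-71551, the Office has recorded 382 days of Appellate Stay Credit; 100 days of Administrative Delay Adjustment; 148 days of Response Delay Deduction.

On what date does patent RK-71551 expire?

April 3, 2023

Earliest priority filing: 4 May 1998.
Base term: 4 May 1998 + 24 years → 4 May 2022.
Appellate Stay Credit: +382 days → 21 May 2023.
Administrative Delay Adjustment: +100 days → 29 August 2023.
Response Delay Deduction: −148 days → 3 April 2023.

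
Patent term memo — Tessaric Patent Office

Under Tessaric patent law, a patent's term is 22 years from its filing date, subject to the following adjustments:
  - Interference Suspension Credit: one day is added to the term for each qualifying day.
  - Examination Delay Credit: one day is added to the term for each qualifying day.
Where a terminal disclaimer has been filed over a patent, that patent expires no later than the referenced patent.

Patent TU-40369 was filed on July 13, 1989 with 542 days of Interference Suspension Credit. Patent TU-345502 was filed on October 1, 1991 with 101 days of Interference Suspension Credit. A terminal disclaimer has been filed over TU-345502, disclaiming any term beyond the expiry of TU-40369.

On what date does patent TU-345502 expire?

2013-01-05

Natural term of TU-345502:
  Base: filing + 22 years → 1 October 2013.
  Interference Suspension Credit: +101 days → 10 January 2014.
Expiry of referenced patent TU-40369:
  Base: filing + 22 years → 13 July 2011.
  Interference Suspension Credit: +542 days → 5 January 2013.
Terminal disclaimer: TU-345502 expires on the earlier of 10 January 2014 and 5 January 2013.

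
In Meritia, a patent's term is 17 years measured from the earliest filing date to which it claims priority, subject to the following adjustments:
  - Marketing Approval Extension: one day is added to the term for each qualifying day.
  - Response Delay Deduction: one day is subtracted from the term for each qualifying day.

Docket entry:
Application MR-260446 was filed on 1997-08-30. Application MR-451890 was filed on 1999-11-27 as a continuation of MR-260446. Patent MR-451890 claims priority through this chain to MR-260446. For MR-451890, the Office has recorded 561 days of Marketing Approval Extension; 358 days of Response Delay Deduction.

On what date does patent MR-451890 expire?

Earliest priority filing: 30 August 1997.
Base term: 30 August 1997 + 17 years → 30 August 2014.
Marketing Approval Extension: +561 days → 13 March 2016.
Response Delay Deduction: −358 days → 21 March 2015.

2015-03-21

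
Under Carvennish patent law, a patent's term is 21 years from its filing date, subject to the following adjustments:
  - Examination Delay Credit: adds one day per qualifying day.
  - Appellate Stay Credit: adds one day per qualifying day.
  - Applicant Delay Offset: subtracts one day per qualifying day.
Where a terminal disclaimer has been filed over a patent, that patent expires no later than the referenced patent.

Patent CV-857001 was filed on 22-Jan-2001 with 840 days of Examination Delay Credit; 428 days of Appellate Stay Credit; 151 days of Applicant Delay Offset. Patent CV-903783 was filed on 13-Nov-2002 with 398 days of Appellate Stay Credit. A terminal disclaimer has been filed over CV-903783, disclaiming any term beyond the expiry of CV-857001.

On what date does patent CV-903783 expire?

Natural term of CV-903783:
  Base: filing + 21 years → 13 November 2023.
  Appellate Stay Credit: +398 days → 15 December 2024.
Expiry of referenced patent CV-857001:
  Base: filing + 21 years → 22 January 2022.
  Examination Delay Credit: +840 days → 11 May 2024.
  Appellate Stay Credit: +428 days → 13 July 2025.
  Applicant Delay Offset: −151 days → 12 February 2025.
Terminal disclaimer: CV-903783 expires on the earlier of 15 December 2024 and 12 February 2025.

2024-12-15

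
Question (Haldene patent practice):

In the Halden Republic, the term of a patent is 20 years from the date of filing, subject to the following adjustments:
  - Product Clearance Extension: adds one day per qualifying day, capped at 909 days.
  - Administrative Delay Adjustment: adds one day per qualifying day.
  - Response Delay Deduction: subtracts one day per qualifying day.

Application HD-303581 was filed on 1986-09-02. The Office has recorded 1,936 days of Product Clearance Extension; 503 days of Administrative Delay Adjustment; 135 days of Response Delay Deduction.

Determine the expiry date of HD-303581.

March 2, 2010

Base term: filing date + 20 years → 2 September 2006.
Product Clearance Extension: 1936 days claimed exceeds the 909-day cap, so +909 days → 27 February 2009.
Administrative Delay Adjustment: +503 days → 15 July 2010.
Response Delay Deduction: −135 days → 2 March 2010.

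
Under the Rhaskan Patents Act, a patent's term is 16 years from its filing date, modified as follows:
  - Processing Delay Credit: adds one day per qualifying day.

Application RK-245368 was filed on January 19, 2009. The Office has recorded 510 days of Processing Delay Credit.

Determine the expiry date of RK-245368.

2026-06-13

Base term: filing date + 16 years → 19 January 2025.
Processing Delay Credit: +510 days → 13 June 2026.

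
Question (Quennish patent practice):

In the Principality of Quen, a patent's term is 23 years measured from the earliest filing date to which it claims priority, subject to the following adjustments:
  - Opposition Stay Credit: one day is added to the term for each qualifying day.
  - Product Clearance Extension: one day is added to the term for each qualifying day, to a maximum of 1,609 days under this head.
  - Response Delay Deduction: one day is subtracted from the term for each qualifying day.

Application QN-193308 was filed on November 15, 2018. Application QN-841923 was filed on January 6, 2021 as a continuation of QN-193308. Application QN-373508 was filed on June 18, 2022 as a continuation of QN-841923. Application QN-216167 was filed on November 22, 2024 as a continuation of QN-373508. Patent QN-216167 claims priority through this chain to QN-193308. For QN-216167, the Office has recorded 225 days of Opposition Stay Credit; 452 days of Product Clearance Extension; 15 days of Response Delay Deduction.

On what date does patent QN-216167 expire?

September 8, 2043

Earliest priority filing: 15 November 2018.
Base term: 15 November 2018 + 23 years → 15 November 2041.
Opposition Stay Credit: +225 days → 28 June 2042.
Product Clearance Extension: 452 days (within the 1609-day cap) → +452 days → 23 September 2043.
Response Delay Deduction: −15 days → 8 September 2043.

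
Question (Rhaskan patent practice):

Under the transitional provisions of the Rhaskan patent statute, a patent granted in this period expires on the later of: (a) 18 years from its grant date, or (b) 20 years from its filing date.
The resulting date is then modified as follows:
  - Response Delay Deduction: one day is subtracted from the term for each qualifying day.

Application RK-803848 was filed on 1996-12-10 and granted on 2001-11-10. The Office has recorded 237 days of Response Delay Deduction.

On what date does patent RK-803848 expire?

(a) grant + 18 years → 10 November 2019.
(b) filing + 20 years → 10 December 2016.
Later of the two: 10 November 2019.
Response Delay Deduction: −237 days → 18 March 2019.

2019-03-18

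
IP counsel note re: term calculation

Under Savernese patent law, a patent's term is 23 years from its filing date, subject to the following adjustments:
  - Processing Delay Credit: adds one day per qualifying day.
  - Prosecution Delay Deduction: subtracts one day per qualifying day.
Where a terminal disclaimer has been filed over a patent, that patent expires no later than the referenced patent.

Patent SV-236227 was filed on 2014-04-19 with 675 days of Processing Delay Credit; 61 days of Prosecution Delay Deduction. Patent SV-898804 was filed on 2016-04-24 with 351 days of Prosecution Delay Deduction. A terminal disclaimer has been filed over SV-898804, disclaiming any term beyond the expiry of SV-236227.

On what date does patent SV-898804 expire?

2038-05-08

Natural term of SV-898804:
  Base: filing + 23 years → 24 April 2039.
  Prosecution Delay Deduction: −351 days → 8 May 2038.
Expiry of referenced patent SV-236227:
  Base: filing + 23 years → 19 April 2037.
  Processing Delay Credit: +675 days → 23 February 2039.
  Prosecution Delay Deduction: −61 days → 24 December 2038.
Terminal disclaimer: SV-898804 expires on the earlier of 8 May 2038 and 24 December 2038.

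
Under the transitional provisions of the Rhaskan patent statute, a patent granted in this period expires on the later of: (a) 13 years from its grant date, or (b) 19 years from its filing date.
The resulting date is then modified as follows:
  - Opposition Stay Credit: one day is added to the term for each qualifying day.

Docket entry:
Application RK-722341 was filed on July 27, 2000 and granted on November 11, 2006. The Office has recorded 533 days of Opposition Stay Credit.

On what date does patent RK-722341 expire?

April 27, 2021

(a) grant + 13 years → 11 November 2019.
(b) filing + 19 years → 27 July 2019.
Later of the two: 11 November 2019.
Opposition Stay Credit: +533 days → 27 April 2021.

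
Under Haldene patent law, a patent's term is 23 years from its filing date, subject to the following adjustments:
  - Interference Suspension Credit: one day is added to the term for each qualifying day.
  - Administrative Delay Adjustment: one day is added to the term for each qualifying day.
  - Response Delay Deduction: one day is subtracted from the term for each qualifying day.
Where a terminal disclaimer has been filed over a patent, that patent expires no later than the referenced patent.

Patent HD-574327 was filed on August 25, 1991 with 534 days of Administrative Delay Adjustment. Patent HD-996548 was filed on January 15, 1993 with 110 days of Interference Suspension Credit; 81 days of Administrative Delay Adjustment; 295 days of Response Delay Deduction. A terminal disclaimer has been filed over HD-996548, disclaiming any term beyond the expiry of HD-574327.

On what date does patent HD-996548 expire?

October 3, 2015

Natural term of HD-996548:
  Base: filing + 23 years → 15 January 2016.
  Interference Suspension Credit: +110 days → 4 May 2016.
  Administrative Delay Adjustment: +81 days → 24 July 2016.
  Response Delay Deduction: −295 days → 3 October 2015.
Expiry of referenced patent HD-574327:
  Base: filing + 23 years → 25 August 2014.
  Administrative Delay Adjustment: +534 days → 10 February 2016.
Terminal disclaimer: HD-996548 expires on the earlier of 3 October 2015 and 10 February 2016.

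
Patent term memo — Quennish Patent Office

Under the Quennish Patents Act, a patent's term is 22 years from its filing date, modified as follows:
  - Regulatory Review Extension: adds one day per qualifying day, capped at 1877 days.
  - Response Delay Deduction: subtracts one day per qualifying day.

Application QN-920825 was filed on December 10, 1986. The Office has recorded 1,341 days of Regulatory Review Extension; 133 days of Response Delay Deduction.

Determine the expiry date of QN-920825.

Base term: filing date + 22 years → 10 December 2008.
Regulatory Review Extension: 1341 days (within the 1877-day cap) → +1341 days → 12 August 2012.
Response Delay Deduction: −133 days → 1 April 2012.

2012-04-01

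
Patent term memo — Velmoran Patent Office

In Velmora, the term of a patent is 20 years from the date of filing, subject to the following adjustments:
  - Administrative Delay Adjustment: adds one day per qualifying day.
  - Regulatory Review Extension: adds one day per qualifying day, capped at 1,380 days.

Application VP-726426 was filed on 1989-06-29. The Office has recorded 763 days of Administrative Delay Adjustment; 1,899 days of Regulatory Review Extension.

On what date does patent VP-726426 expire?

Base term: filing date + 20 years → 29 June 2009.
Administrative Delay Adjustment: +763 days → 1 August 2011.
Regulatory Review Extension: 1899 days claimed exceeds the 1380-day cap, so +1380 days → 12 May 2015.

2015-05-12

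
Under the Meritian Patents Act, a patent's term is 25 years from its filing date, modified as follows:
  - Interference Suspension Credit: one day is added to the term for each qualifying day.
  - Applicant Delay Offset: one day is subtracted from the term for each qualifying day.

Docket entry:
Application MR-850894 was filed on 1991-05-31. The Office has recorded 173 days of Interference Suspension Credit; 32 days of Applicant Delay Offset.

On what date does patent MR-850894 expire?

Base term: filing date + 25 years → 31 May 2016.
Interference Suspension Credit: +173 days → 20 November 2016.
Applicant Delay Offset: −32 days → 19 October 2016.

2016-10-19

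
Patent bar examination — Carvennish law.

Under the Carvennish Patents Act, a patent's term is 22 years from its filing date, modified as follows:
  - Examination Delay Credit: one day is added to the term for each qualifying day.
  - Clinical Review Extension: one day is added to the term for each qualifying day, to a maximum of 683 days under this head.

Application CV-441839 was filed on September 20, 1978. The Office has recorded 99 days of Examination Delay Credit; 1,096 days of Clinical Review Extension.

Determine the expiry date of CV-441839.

Base term: filing date + 22 years → 20 September 2000.
Examination Delay Credit: +99 days → 28 December 2000.
Clinical Review Extension: 1096 days claimed exceeds the 683-day cap, so +683 days → 11 November 2002.

2002-11-11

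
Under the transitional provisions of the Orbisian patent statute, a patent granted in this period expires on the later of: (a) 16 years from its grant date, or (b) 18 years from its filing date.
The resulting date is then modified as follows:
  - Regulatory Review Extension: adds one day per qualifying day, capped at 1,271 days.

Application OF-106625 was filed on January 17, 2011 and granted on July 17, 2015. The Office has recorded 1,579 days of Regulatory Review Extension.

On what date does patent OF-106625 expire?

2035-01-08

(a) grant + 16 years → 17 July 2031.
(b) filing + 18 years → 17 January 2029.
Later of the two: 17 July 2031.
Regulatory Review Extension: 1579 days claimed exceeds the 1271-day cap, so +1271 days → 8 January 2035.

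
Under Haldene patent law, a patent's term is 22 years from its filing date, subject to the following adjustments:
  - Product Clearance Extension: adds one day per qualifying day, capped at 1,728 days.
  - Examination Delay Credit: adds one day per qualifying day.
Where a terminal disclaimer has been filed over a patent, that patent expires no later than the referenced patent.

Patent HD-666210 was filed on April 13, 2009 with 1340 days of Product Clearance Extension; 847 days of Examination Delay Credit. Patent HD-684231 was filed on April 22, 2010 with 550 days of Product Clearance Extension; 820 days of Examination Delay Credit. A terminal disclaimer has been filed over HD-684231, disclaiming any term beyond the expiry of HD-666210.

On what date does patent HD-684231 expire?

Natural term of HD-684231:
  Base: filing + 22 years → 22 April 2032.
  Product Clearance Extension: 550 days (within the 1728-day cap) → +550 days → 24 October 2033.
  Examination Delay Credit: +820 days → 22 January 2036.
Expiry of referenced patent HD-666210:
  Base: filing + 22 years → 13 April 2031.
  Product Clearance Extension: 1340 days (within the 1728-day cap) → +1340 days → 13 December 2034.
  Examination Delay Credit: +847 days → 8 April 2037.
Terminal disclaimer: HD-684231 expires on the earlier of 22 January 2036 and 8 April 2037.

January 22, 2036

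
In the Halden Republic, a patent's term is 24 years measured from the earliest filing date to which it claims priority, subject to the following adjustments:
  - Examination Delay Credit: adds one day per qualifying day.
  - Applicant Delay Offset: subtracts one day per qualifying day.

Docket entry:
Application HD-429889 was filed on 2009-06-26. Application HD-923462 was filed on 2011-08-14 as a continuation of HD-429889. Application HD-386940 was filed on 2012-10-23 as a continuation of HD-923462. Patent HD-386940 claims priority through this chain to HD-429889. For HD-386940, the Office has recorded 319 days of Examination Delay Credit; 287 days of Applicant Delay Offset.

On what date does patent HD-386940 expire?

Earliest priority filing: 26 June 2009.
Base term: 26 June 2009 + 24 years → 26 June 2033.
Examination Delay Credit: +319 days → 11 May 2034.
Applicant Delay Offset: −287 days → 28 July 2033.

July 28, 2033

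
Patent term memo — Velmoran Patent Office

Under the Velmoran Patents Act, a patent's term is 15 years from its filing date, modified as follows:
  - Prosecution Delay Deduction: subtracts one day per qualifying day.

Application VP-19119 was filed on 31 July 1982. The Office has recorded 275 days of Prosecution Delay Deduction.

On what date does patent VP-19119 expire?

October 29, 1996

Base term: filing date + 15 years → 31 July 1997.
Prosecution Delay Deduction: −275 days → 29 October 1996.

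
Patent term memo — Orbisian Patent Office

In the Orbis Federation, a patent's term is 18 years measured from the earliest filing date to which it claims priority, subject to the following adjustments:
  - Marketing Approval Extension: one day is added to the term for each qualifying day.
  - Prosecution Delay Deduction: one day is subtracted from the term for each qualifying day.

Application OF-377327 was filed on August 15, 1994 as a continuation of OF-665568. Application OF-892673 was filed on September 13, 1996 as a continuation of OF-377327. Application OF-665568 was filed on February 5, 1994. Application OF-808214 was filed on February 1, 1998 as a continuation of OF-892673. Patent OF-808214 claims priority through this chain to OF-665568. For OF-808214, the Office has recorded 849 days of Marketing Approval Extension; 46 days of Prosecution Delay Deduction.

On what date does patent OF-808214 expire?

Earliest priority filing: 5 February 1994.
Base term: 5 February 1994 + 18 years → 5 February 2012.
Marketing Approval Extension: +849 days → 3 June 2014.
Prosecution Delay Deduction: −46 days → 18 April 2014.

April 18, 2014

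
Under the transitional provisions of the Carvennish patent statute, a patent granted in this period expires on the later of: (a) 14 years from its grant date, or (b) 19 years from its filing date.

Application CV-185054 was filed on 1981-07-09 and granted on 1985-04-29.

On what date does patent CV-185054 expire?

(a) grant + 14 years → 29 April 1999.
(b) filing + 19 years → 9 July 2000.
Later of the two: 9 July 2000.

2000-07-09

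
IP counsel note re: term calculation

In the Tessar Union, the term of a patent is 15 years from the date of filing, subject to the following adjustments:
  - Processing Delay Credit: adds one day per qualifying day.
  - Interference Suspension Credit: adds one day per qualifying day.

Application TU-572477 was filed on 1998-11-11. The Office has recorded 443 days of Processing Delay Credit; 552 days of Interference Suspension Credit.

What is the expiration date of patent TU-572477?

2016-08-02

Base term: filing date + 15 years → 11 November 2013.
Processing Delay Credit: +443 days → 28 January 2015.
Interference Suspension Credit: +552 days → 2 August 2016.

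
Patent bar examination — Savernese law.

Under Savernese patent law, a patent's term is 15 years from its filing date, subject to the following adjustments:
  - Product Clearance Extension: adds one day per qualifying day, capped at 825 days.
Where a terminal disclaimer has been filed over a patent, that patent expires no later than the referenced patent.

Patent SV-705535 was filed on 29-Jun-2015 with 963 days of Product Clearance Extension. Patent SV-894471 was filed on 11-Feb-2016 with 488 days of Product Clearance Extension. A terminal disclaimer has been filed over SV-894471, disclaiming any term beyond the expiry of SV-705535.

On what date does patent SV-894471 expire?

June 13, 2032

Natural term of SV-894471:
  Base: filing + 15 years → 11 February 2031.
  Product Clearance Extension: 488 days (within the 825-day cap) → +488 days → 13 June 2032.
Expiry of referenced patent SV-705535:
  Base: filing + 15 years → 29 June 2030.
  Product Clearance Extension: 963 days claimed exceeds the 825-day cap, so +825 days → 1 October 2032.
Terminal disclaimer: SV-894471 expires on the earlier of 13 June 2032 and 1 October 2032.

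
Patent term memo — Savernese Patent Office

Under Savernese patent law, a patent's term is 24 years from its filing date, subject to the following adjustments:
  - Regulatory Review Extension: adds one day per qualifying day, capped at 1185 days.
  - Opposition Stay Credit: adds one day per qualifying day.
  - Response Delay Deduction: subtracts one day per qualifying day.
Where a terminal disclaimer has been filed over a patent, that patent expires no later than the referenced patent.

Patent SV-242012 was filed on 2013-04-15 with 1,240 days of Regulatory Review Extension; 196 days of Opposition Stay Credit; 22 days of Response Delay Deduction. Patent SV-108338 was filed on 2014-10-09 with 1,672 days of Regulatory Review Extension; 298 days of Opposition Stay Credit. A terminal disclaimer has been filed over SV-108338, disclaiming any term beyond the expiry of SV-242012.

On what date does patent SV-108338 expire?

Natural term of SV-108338:
  Base: filing + 24 years → 9 October 2038.
  Regulatory Review Extension: 1672 days claimed exceeds the 1185-day cap, so +1185 days → 6 January 2042.
  Opposition Stay Credit: +298 days → 31 October 2042.
Expiry of referenced patent SV-242012:
  Base: filing + 24 years → 15 April 2037.
  Regulatory Review Extension: 1240 days claimed exceeds the 1185-day cap, so +1185 days → 13 July 2040.
  Opposition Stay Credit: +196 days → 25 January 2041.
  Response Delay Deduction: −22 days → 3 January 2041.
Terminal disclaimer: SV-108338 expires on the earlier of 31 October 2042 and 3 January 2041.

2041-01-03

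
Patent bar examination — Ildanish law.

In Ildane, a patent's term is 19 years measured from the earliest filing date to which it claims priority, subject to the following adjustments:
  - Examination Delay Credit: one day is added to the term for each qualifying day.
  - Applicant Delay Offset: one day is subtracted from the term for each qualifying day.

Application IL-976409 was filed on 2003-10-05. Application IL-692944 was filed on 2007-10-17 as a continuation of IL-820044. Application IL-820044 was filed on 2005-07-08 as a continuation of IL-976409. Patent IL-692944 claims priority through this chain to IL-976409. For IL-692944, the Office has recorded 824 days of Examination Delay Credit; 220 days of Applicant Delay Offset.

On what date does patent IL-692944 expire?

Earliest priority filing: 5 October 2003.
Base term: 5 October 2003 + 19 years → 5 October 2022.
Examination Delay Credit: +824 days → 6 January 2025.
Applicant Delay Offset: −220 days → 31 May 2024.

May 31, 2024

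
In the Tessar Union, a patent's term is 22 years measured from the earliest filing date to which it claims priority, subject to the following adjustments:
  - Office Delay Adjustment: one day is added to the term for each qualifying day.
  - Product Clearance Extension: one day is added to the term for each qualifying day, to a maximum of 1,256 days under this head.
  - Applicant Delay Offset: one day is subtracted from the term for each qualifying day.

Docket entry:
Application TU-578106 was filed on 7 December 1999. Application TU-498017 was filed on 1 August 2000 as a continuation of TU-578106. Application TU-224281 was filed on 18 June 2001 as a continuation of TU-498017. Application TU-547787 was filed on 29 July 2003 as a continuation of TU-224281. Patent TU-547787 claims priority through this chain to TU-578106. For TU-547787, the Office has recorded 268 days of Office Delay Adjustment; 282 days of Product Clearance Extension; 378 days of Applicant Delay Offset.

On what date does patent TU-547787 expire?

2022-05-28

Earliest priority filing: 7 December 1999.
Base term: 7 December 1999 + 22 years → 7 December 2021.
Office Delay Adjustment: +268 days → 1 September 2022.
Product Clearance Extension: 282 days (within the 1256-day cap) → +282 days → 10 June 2023.
Applicant Delay Offset: −378 days → 28 May 2022.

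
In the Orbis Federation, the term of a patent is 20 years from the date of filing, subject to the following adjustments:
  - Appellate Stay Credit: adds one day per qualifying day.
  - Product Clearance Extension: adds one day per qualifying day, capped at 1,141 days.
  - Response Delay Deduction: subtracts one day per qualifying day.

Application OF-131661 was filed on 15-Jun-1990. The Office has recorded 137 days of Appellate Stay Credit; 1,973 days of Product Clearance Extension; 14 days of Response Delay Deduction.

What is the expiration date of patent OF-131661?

November 30, 2013

Base term: filing date + 20 years → 15 June 2010.
Appellate Stay Credit: +137 days → 30 October 2010.
Product Clearance Extension: 1973 days claimed exceeds the 1141-day cap, so +1141 days → 14 December 2013.
Response Delay Deduction: −14 days → 30 November 2013.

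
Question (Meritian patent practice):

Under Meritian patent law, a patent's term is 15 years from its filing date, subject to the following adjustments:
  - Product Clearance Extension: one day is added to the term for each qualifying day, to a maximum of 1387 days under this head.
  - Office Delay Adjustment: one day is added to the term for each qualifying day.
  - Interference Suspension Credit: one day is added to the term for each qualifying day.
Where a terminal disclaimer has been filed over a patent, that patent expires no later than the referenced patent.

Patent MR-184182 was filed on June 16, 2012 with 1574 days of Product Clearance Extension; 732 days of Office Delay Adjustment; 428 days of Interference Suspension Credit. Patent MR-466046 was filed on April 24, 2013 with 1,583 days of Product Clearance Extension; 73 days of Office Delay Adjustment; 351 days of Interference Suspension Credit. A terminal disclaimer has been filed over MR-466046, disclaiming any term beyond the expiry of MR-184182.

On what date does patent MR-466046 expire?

April 9, 2033

Natural term of MR-466046:
  Base: filing + 15 years → 24 April 2028.
  Product Clearance Extension: 1583 days claimed exceeds the 1387-day cap, so +1387 days → 10 February 2032.
  Office Delay Adjustment: +73 days → 23 April 2032.
  Interference Suspension Credit: +351 days → 9 April 2033.
Expiry of referenced patent MR-184182:
  Base: filing + 15 years → 16 June 2027.
  Product Clearance Extension: 1574 days claimed exceeds the 1387-day cap, so +1387 days → 3 April 2031.
  Office Delay Adjustment: +732 days → 4 April 2033.
  Interference Suspension Credit: +428 days → 6 June 2034.
Terminal disclaimer: MR-466046 expires on the earlier of 9 April 2033 and 6 June 2034.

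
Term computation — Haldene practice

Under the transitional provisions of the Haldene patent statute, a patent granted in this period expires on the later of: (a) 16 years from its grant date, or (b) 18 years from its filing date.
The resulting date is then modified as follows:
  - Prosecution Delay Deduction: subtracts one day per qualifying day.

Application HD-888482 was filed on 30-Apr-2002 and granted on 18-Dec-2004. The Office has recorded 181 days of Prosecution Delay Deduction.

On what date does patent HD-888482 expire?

(a) grant + 16 years → 18 December 2020.
(b) filing + 18 years → 30 April 2020.
Later of the two: 18 December 2020.
Prosecution Delay Deduction: −181 days → 20 June 2020.

June 20, 2020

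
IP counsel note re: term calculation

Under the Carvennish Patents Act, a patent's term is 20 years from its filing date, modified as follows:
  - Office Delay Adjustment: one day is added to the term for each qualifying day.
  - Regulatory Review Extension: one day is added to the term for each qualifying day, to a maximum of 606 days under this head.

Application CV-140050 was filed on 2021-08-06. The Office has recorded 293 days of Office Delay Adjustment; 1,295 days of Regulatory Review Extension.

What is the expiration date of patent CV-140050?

2044-01-22

Base term: filing date + 20 years → 6 August 2041.
Office Delay Adjustment: +293 days → 26 May 2042.
Regulatory Review Extension: 1295 days claimed exceeds the 606-day cap, so +606 days → 22 January 2044.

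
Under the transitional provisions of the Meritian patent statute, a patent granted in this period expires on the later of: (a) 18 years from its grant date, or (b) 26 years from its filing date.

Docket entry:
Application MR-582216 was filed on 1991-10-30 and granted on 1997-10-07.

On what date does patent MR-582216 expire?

(a) grant + 18 years → 7 October 2015.
(b) filing + 26 years → 30 October 2017.
Later of the two: 30 October 2017.

October 30, 2017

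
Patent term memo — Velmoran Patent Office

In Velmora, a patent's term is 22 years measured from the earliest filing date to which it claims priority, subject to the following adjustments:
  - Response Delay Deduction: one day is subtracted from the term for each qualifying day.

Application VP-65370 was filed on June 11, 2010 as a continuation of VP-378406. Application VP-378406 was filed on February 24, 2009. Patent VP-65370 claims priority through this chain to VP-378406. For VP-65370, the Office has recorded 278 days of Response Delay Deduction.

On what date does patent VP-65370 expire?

Earliest priority filing: 24 February 2009.
Base term: 24 February 2009 + 22 years → 24 February 2031.
Response Delay Deduction: −278 days → 22 May 2030.

2030-05-22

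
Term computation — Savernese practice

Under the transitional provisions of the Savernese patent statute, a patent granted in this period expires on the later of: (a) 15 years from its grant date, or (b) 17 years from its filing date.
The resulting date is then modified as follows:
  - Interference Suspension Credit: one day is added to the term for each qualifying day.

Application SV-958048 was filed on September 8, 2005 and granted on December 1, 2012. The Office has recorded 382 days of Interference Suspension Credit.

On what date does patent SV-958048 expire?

2028-12-17

(a) grant + 15 years → 1 December 2027.
(b) filing + 17 years → 8 September 2022.
Later of the two: 1 December 2027.
Interference Suspension Credit: +382 days → 17 December 2028.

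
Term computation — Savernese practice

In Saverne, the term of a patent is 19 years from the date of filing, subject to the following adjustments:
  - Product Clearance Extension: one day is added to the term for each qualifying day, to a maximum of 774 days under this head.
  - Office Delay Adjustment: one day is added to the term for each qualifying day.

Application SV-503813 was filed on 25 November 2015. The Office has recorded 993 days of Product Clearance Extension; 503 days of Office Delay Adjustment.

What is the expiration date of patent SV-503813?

May 25, 2038

Base term: filing date + 19 years → 25 November 2034.
Product Clearance Extension: 993 days claimed exceeds the 774-day cap, so +774 days → 7 January 2037.
Office Delay Adjustment: +503 days → 25 May 2038.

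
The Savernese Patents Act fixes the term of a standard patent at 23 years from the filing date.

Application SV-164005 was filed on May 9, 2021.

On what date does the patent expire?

2044-05-09

Filing date + 23 years → 9 May 2044.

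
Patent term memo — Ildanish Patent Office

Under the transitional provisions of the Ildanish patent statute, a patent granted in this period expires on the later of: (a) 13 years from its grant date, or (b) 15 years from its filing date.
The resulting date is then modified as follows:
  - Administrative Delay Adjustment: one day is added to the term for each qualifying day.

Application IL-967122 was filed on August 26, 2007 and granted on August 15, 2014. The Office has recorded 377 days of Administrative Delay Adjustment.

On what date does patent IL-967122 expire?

(a) grant + 13 years → 15 August 2027.
(b) filing + 15 years → 26 August 2022.
Later of the two: 15 August 2027.
Administrative Delay Adjustment: +377 days → 26 August 2028.

August 26, 2028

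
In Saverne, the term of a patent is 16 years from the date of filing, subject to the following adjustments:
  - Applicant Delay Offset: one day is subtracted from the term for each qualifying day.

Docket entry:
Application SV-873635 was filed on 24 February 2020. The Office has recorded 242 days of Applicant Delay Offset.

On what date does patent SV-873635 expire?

Base term: filing date + 16 years → 24 February 2036.
Applicant Delay Offset: −242 days → 27 June 2035.

2035-06-27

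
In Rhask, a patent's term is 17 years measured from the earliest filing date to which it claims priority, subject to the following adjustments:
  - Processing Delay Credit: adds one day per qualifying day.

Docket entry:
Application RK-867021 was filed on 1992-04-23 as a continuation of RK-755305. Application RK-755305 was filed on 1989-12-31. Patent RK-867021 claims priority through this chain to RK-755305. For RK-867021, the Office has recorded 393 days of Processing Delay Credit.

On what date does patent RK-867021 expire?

2008-01-28

Earliest priority filing: 31 December 1989.
Base term: 31 December 1989 + 17 years → 31 December 2006.
Processing Delay Credit: +393 days → 28 January 2008.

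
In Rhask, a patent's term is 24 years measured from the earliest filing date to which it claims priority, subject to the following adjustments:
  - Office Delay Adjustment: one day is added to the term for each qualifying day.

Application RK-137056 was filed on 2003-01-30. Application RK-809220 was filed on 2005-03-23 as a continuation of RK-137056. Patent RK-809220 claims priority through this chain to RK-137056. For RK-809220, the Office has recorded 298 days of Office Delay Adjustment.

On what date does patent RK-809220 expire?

Earliest priority filing: 30 January 2003.
Base term: 30 January 2003 + 24 years → 30 January 2027.
Office Delay Adjustment: +298 days → 24 November 2027.

November 24, 2027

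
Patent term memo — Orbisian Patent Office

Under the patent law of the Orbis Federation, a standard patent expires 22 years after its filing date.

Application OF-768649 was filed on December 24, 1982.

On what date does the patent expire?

December 24, 2004

Filing date + 22 years → 24 December 2004.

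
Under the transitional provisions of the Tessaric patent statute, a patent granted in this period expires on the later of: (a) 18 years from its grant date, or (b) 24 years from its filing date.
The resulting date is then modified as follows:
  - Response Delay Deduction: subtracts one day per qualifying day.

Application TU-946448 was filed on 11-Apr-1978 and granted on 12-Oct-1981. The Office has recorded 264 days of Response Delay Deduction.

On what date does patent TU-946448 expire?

(a) grant + 18 years → 12 October 1999.
(b) filing + 24 years → 11 April 2002.
Later of the two: 11 April 2002.
Response Delay Deduction: −264 days → 21 July 2001.

July 21, 2001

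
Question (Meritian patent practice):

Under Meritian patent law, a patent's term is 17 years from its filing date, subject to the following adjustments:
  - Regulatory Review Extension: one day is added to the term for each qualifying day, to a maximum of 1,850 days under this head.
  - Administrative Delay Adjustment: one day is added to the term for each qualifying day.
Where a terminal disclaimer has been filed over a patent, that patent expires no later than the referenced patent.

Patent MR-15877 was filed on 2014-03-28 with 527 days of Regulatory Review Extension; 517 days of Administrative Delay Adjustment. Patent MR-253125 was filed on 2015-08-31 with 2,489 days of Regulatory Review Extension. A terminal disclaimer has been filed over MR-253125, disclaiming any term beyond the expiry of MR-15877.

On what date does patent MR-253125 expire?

February 4, 2034

Natural term of MR-253125:
  Base: filing + 17 years → 31 August 2032.
  Regulatory Review Extension: 2489 days claimed exceeds the 1850-day cap, so +1850 days → 24 September 2037.
Expiry of referenced patent MR-15877:
  Base: filing + 17 years → 28 March 2031.
  Regulatory Review Extension: 527 days (within the 1850-day cap) → +527 days → 5 September 2032.
  Administrative Delay Adjustment: +517 days → 4 February 2034.
Terminal disclaimer: MR-253125 expires on the earlier of 24 September 2037 and 4 February 2034.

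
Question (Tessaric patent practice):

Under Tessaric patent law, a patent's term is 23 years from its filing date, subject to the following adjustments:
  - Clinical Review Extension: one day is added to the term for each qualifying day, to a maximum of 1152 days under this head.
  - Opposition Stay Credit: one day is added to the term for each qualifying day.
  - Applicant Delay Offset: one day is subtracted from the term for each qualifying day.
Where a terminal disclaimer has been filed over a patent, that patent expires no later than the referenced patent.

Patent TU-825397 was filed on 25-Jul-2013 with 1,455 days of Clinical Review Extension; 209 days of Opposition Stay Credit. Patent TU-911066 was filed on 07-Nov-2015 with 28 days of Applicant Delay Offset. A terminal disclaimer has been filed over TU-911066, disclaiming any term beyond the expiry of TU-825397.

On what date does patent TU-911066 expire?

October 10, 2038

Natural term of TU-911066:
  Base: filing + 23 years → 7 November 2038.
  Applicant Delay Offset: −28 days → 10 October 2038.
Expiry of referenced patent TU-825397:
  Base: filing + 23 years → 25 July 2036.
  Clinical Review Extension: 1455 days claimed exceeds the 1152-day cap, so +1152 days → 20 September 2039.
  Opposition Stay Credit: +209 days → 16 April 2040.
Terminal disclaimer: TU-911066 expires on the earlier of 10 October 2038 and 16 April 2040.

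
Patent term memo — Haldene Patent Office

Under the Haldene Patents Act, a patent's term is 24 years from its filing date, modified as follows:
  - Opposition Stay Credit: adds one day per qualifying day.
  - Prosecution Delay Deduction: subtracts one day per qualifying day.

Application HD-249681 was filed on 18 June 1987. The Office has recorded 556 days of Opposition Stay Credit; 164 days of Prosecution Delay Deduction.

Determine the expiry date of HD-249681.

July 14, 2012

Base term: filing date + 24 years → 18 June 2011.
Opposition Stay Credit: +556 days → 25 December 2012.
Prosecution Delay Deduction: −164 days → 14 July 2012.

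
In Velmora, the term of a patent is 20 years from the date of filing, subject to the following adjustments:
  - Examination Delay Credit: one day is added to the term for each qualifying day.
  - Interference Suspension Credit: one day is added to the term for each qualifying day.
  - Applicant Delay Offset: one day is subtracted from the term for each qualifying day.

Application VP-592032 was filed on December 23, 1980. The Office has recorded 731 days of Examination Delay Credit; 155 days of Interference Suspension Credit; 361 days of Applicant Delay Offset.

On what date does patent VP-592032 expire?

Base term: filing date + 20 years → 23 December 2000.
Examination Delay Credit: +731 days → 24 December 2002.
Interference Suspension Credit: +155 days → 28 May 2003.
Applicant Delay Offset: −361 days → 1 June 2002.

2002-06-01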